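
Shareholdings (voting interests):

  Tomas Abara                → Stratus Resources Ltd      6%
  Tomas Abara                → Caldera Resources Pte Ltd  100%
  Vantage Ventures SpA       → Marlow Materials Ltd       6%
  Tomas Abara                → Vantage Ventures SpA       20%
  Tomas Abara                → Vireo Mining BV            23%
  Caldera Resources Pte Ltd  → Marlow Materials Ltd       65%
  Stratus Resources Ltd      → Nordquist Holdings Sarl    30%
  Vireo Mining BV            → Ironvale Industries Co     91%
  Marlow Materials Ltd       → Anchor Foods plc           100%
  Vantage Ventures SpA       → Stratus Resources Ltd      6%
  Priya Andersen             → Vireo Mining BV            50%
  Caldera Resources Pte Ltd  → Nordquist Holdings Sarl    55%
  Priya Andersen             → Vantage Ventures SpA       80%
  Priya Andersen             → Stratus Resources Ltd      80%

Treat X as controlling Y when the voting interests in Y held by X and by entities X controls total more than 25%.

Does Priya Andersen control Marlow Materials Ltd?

No

Priya holds 80% of Vantage, so Priya controls Vantage.
Priya holds 50% of Vireo, so Priya controls Vireo.
Priya and Vantage together hold 80% + 6% = 86% of Stratus, so Priya controls Stratus.
Stratus holds 30% of Nordquist, so Priya controls Nordquist.
Vireo holds 91% of Ironvale, so Priya controls Ironvale.
In Marlow, Priya's side holds only 6%, not > 25%.
So Priya does not control Marlow.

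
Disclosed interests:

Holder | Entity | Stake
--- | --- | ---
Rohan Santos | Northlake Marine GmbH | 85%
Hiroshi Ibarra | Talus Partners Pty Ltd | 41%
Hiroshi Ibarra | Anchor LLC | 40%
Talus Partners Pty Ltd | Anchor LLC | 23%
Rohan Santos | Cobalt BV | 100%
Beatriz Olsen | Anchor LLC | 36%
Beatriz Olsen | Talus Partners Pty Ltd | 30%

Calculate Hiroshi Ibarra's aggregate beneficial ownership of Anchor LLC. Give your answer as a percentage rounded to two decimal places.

Hiroshi reaches Anchor along 2 paths.
Direct stake: 40% = 40%.
Via Talus: 41% × 23% = 9.43%.
Total: 40% + 9.43% = 49.43%.

49.43%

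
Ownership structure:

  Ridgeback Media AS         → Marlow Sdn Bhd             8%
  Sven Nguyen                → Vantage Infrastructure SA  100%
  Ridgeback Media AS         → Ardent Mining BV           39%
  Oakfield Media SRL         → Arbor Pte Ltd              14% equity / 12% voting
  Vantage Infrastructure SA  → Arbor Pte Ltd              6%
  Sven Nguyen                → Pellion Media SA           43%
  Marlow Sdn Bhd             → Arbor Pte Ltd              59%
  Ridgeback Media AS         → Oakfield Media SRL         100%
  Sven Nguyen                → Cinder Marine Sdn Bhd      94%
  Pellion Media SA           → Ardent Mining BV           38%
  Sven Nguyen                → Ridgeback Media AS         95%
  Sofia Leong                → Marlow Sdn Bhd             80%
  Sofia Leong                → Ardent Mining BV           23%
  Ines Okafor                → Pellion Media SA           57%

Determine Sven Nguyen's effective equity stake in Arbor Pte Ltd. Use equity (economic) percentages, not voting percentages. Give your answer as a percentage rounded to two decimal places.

23.78%

Sven reaches Arbor along 3 paths.
Via Ridgeback → Marlow: 95% × 8% × 59% = 4.484%.
Via Ridgeback → Oakfield: 95% × 100% × 14% = 13.3%.
Via Vantage: 100% × 6% = 6%.
Total: 4.484% + 13.3% + 6% = 23.784%.
Rounded: 23.78%.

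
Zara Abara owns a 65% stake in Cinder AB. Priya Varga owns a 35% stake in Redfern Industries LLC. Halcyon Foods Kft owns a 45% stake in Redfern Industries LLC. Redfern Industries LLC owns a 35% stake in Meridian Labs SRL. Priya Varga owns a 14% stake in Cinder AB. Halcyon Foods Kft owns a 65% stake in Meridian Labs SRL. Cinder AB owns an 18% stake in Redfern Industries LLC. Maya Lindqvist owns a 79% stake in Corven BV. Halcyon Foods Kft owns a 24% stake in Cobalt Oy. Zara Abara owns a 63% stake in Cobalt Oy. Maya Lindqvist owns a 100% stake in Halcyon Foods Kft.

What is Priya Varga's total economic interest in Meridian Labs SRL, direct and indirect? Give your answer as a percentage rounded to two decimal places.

13.13%

Priya reaches Meridian along 2 paths.
Via Redfern: 35% × 35% = 12.25%.
Via Cinder → Redfern: 14% × 18% × 35% = 0.882%.
Total: 12.25% + 0.882% = 13.132%.
Rounded: 13.13%.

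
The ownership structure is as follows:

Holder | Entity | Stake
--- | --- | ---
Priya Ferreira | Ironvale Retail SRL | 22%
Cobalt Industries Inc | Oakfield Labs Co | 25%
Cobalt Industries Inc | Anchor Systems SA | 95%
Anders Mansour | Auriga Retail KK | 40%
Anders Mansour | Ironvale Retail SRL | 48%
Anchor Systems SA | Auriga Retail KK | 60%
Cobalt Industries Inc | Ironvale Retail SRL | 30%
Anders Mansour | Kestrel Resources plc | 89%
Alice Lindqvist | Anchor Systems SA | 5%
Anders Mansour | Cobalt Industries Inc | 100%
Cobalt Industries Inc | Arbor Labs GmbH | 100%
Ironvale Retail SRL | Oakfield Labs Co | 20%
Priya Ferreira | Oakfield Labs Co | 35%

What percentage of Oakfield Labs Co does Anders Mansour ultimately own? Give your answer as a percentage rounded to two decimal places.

40.60%

Anders reaches Oakfield along 3 paths.
Via Cobalt: 100% × 25% = 25%.
Via Cobalt → Ironvale: 100% × 30% × 20% = 6%.
Via Ironvale: 48% × 20% = 9.6%.
Total: 25% + 6% + 9.6% = 40.6%.
Rounded: 40.60%.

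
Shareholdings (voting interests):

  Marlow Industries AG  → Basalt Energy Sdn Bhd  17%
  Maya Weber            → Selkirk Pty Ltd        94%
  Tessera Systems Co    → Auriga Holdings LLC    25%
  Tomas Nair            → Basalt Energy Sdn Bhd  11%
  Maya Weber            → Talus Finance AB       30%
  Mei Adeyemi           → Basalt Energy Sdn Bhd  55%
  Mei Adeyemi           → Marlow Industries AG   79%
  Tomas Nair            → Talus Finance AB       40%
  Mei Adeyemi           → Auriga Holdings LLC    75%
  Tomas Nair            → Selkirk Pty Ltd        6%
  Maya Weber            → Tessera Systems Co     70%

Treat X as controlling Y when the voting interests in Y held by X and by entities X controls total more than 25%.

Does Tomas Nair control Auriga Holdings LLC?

Tomas holds 40% of Talus, so Tomas controls Talus.
Neither Tomas nor any entity Tomas controls holds any voting interest in Auriga.
So Tomas does not control Auriga.

No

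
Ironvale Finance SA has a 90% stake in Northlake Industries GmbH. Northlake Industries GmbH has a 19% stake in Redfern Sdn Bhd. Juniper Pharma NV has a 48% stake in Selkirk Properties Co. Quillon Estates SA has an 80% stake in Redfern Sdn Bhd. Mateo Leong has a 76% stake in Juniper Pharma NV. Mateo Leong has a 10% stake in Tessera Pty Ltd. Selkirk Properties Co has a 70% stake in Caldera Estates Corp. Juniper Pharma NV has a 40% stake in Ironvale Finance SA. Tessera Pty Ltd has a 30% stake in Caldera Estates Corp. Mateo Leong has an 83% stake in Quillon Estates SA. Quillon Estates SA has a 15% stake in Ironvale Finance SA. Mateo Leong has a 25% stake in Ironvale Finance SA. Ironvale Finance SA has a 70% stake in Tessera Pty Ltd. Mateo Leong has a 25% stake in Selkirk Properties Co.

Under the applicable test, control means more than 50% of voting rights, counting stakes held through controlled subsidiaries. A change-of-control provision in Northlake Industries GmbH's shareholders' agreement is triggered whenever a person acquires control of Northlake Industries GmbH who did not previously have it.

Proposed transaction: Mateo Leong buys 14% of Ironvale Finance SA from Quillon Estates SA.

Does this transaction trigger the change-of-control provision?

The purchase adds only to Mateo's holdings (Quillon's stake shrinks), so Mateo is the only person who could newly come to control Northlake.
Mateo holds 83% of Quillon, so Mateo controls Quillon.
Mateo holds 76% of Juniper, so Mateo controls Juniper.
Quillon and Juniper and Mateo together hold 15% + 40% + 25% = 80% of Ironvale, so Mateo controls Ironvale.
Ironvale holds 90% of Northlake, so Mateo controls Northlake.
So Mateo already controls Northlake before the transaction.
After the purchase, Mateo's direct stake in Ironvale rises to 25% + 14% = 39%, and Quillon's stake falls to 1%.
Mateo controlled Northlake already, so this is not a new person acquiring control; every other person's position is unchanged or reduced.
No new person acquires control, so the clause is not triggered.

No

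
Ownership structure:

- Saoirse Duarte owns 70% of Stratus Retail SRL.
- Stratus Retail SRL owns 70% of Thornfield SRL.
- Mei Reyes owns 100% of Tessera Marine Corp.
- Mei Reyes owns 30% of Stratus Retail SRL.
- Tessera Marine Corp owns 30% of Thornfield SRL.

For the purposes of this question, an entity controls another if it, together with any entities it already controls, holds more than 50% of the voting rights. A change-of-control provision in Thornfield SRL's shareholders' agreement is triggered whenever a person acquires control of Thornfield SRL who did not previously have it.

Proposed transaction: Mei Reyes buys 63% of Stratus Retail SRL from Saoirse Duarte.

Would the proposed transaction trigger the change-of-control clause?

The purchase adds only to Mei's holdings (Saoirse's stake shrinks), so Mei is the only person who could newly come to control Thornfield.
Mei holds 100% of Tessera, so Mei controls Tessera.
In Thornfield, Mei's side holds only 30%, not > 50%.
So before the transaction, Mei does not control Thornfield.
After the purchase, Mei's direct stake in Stratus rises to 30% + 63% = 93%, and Saoirse's stake falls to 7%.
Mei holds 93% of Stratus, so Mei controls Stratus.
Stratus and Tessera together hold 70% + 30% = 100% of Thornfield, so Mei controls Thornfield.
Mei did not control Thornfield before and does after, so the clause is triggered.

Yes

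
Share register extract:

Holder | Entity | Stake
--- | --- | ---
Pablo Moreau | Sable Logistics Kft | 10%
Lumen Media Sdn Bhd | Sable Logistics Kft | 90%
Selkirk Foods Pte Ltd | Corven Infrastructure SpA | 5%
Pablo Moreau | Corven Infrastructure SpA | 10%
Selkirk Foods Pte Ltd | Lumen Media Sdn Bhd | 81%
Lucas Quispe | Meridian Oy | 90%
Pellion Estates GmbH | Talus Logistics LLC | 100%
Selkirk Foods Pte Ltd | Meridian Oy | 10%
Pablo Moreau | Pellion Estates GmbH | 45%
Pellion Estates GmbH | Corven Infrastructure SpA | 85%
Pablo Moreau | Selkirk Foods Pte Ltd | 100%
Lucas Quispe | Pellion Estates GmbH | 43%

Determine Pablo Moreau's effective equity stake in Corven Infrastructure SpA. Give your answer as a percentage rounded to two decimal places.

53.25%

Pablo reaches Corven along 3 paths.
Via Pellion: 45% × 85% = 38.25%.
Direct stake: 10% = 10%.
Via Selkirk: 100% × 5% = 5%.
Total: 38.25% + 10% + 5% = 53.25%.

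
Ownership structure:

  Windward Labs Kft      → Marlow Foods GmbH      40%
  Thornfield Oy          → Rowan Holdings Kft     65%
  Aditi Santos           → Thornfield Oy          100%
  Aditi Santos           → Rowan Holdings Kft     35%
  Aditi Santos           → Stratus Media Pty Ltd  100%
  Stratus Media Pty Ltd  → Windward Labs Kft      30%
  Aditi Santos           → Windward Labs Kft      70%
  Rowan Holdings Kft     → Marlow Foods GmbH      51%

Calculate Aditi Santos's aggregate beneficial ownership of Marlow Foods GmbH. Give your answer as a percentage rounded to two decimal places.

Aditi reaches Marlow along 4 paths.
Via Rowan: 35% × 51% = 17.85%.
Via Thornfield → Rowan: 100% × 65% × 51% = 33.15%.
Via Stratus → Windward: 100% × 30% × 40% = 12%.
Via Windward: 70% × 40% = 28%.
Total: 17.85% + 33.15% + 12% + 28% = 91%.
Rounded: 91.00%.

91.00%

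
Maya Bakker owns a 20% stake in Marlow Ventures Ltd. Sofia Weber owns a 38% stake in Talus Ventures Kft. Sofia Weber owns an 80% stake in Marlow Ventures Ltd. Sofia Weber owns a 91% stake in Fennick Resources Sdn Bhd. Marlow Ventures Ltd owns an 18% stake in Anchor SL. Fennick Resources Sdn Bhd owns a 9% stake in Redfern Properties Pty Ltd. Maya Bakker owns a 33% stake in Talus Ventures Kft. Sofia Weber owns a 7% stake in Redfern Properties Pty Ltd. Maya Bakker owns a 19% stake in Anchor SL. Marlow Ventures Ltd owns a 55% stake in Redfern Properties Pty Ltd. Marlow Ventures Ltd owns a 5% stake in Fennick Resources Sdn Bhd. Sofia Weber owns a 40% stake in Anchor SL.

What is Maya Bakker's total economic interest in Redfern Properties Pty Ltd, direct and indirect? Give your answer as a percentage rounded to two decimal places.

11.09%

Maya reaches Redfern along 2 paths.
Via Marlow: 20% × 55% = 11%.
Via Marlow → Fennick: 20% × 5% × 9% = 0.09%.
Total: 11% + 0.09% = 11.09%.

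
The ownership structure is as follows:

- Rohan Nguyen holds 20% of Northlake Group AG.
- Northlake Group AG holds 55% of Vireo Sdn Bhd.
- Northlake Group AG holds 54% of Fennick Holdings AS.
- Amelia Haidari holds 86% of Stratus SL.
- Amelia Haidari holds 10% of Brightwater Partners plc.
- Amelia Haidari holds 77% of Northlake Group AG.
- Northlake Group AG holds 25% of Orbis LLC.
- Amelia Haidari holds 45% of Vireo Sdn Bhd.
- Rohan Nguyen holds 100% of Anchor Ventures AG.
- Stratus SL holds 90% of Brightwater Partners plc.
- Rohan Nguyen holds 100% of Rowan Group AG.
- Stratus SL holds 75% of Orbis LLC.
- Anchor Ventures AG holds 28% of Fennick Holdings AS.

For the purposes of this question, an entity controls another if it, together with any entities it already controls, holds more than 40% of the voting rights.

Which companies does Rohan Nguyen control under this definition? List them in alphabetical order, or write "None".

Rohan holds 100% of Anchor, so Rohan controls Anchor.
Rohan holds 100% of Rowan, so Rohan controls Rowan.
No other company's threshold is met.

Anchor Ventures AG, Rowan Group AG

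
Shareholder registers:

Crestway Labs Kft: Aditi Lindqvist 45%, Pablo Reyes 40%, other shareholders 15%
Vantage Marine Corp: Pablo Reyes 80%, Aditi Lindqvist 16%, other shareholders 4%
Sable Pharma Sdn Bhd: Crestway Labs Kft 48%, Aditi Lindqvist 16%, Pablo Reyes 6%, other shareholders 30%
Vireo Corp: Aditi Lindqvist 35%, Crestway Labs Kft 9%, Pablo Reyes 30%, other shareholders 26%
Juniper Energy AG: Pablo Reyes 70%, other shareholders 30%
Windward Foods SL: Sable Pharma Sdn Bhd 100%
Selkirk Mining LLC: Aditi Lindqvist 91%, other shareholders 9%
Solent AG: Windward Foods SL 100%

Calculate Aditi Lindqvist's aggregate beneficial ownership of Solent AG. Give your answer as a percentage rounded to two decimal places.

Aditi reaches Solent along 2 paths.
Via Crestway → Sable → Windward: 45% × 48% × 100% × 100% = 21.6%.
Via Sable → Windward: 16% × 100% × 100% = 16%.
Total: 21.6% + 16% = 37.6%.
Rounded: 37.60%.

37.60%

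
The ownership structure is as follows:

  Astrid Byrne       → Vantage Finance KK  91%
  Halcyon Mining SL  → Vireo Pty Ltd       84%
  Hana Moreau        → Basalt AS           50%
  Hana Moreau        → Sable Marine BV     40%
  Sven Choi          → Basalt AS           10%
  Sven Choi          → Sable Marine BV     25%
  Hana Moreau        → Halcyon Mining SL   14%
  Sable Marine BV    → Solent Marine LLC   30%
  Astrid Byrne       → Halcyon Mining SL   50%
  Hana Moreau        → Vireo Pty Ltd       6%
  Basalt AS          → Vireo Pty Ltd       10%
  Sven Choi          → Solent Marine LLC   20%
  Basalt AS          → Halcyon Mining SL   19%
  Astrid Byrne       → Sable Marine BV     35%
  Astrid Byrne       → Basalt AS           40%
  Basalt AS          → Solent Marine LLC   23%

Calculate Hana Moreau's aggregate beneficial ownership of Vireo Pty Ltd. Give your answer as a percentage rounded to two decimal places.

30.74%

Hana reaches Vireo along 4 paths.
Via Basalt: 50% × 10% = 5%.
Via Halcyon: 14% × 84% = 11.76%.
Via Basalt → Halcyon: 50% × 19% × 84% = 7.98%.
Direct stake: 6% = 6%.
Total: 5% + 11.76% + 7.98% + 6% = 30.74%.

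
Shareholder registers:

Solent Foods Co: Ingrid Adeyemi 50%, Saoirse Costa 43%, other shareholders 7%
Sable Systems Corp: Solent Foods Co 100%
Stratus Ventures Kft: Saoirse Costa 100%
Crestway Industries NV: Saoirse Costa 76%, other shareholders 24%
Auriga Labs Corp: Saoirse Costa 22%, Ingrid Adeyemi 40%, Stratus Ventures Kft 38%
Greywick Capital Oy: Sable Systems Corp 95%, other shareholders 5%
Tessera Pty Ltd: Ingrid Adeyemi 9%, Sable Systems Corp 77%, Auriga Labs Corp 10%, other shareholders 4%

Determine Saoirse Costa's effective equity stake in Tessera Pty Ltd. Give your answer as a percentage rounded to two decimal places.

39.11%

Saoirse reaches Tessera along 3 paths.
Via Solent → Sable: 43% × 100% × 77% = 33.11%.
Via Auriga: 22% × 10% = 2.2%.
Via Stratus → Auriga: 100% × 38% × 10% = 3.8%.
Total: 33.11% + 2.2% + 3.8% = 39.11%.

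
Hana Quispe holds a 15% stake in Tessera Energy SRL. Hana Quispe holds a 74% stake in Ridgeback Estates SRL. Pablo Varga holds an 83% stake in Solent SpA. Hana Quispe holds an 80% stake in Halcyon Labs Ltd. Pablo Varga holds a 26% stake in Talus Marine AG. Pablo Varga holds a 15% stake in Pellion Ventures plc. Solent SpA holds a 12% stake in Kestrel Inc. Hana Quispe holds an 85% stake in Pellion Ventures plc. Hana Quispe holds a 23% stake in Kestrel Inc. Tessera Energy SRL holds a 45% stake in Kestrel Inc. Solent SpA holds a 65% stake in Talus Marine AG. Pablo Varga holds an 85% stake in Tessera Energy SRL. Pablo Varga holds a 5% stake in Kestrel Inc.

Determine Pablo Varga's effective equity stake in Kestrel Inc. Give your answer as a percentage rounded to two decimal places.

53.21%

Pablo reaches Kestrel along 3 paths.
Direct stake: 5% = 5%.
Via Tessera: 85% × 45% = 38.25%.
Via Solent: 83% × 12% = 9.96%.
Total: 5% + 38.25% + 9.96% = 53.21%.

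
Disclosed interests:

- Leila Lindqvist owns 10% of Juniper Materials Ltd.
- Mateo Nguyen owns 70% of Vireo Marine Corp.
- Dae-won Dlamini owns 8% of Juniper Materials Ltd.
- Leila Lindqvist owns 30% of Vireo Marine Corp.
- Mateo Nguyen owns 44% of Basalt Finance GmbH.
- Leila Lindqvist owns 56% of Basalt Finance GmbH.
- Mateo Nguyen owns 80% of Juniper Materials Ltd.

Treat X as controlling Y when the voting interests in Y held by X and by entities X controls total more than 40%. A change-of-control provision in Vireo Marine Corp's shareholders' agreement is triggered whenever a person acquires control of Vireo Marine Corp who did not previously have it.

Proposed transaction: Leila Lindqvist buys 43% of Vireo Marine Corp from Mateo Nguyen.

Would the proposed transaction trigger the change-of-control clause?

Yes

The purchase adds only to Leila's holdings (Mateo's stake shrinks), so Leila is the only person who could newly come to control Vireo.
Leila holds 56% of Basalt, so Leila controls Basalt.
In Vireo, Leila's side holds only 30%, not > 40%.
So before the transaction, Leila does not control Vireo.
After the purchase, Leila's direct stake in Vireo rises to 30% + 43% = 73%, and Mateo's stake falls to 27%.
Leila holds 73% of Vireo, so Leila controls Vireo.
Leila did not control Vireo before and does after, so the clause is triggered.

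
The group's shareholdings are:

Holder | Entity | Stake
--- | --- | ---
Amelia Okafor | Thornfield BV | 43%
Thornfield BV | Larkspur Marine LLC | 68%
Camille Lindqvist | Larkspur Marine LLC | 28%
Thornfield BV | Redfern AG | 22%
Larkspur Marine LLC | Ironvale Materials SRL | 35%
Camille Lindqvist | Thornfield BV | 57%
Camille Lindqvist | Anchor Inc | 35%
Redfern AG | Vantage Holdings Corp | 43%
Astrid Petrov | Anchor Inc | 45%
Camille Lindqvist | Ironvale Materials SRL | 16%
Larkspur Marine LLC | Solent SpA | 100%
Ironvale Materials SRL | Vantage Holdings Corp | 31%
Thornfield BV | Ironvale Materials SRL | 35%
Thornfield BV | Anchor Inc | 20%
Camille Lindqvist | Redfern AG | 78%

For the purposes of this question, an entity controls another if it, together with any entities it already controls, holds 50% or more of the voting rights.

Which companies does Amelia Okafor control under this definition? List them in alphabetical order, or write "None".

Amelia's largest direct stake is 43% in Thornfield, which does not meet the threshold.

None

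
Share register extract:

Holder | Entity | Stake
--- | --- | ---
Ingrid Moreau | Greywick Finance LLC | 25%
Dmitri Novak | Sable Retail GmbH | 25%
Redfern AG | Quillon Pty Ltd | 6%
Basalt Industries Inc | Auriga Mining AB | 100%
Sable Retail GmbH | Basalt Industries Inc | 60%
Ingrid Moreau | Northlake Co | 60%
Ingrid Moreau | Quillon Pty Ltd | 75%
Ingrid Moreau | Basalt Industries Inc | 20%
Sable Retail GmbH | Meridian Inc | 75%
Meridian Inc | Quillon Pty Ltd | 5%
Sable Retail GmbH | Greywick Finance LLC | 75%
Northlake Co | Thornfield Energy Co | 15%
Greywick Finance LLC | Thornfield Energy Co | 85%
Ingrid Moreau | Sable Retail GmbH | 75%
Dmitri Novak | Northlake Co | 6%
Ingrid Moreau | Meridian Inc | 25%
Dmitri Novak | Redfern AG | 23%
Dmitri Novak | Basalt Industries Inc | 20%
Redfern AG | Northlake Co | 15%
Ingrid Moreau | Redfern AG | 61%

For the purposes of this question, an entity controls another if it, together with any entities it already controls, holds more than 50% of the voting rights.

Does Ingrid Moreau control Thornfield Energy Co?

Ingrid holds 61% of Redfern, so Ingrid controls Redfern.
Ingrid and Redfern together hold 60% + 15% = 75% of Northlake, so Ingrid controls Northlake.
Ingrid holds 75% of Sable, so Ingrid controls Sable.
Ingrid and Sable together hold 25% + 75% = 100% of Greywick, so Ingrid controls Greywick.
Northlake and Greywick together hold 15% + 85% = 100% of Thornfield, so Ingrid controls Thornfield.

Yes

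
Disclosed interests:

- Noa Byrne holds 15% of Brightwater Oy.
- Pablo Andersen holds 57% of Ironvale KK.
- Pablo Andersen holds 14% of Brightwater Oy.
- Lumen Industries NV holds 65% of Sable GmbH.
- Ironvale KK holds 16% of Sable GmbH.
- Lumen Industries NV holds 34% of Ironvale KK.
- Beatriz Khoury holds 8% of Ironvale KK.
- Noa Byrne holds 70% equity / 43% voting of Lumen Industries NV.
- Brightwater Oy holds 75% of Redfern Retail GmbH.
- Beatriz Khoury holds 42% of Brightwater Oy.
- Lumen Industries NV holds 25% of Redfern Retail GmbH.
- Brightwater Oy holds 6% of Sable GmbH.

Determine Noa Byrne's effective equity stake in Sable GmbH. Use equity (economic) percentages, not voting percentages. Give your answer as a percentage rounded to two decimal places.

Noa reaches Sable along 3 paths.
Via Brightwater: 15% × 6% = 0.9%.
Via Lumen → Ironvale: 70% × 34% × 16% = 3.808%.
Via Lumen: 70% × 65% = 45.5%.
Total: 0.9% + 3.808% + 45.5% = 50.208%.
Rounded: 50.21%.

50.21%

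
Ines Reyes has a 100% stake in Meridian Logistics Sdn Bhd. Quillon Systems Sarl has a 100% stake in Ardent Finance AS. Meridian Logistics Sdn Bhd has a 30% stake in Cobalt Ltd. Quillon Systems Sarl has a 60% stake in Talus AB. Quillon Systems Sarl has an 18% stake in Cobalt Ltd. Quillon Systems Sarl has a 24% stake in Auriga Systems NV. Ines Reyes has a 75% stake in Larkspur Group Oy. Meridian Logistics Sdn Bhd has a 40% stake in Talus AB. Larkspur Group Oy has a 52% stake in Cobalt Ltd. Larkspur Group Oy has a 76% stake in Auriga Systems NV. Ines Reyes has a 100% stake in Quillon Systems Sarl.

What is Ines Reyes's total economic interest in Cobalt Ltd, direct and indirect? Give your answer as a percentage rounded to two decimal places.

87.00%

Ines reaches Cobalt along 3 paths.
Via Larkspur: 75% × 52% = 39%.
Via Meridian: 100% × 30% = 30%.
Via Quillon: 100% × 18% = 18%.
Total: 39% + 30% + 18% = 87%.
Rounded: 87.00%.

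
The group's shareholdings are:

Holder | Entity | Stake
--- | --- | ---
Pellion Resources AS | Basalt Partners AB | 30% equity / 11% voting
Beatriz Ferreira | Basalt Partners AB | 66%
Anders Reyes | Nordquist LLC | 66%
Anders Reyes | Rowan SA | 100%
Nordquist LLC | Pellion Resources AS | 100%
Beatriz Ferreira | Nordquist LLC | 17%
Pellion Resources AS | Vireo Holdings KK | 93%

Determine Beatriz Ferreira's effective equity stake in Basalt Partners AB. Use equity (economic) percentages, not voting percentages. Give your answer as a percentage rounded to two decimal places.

71.10%

Beatriz reaches Basalt along 2 paths.
Direct stake: 66% = 66%.
Via Nordquist → Pellion: 17% × 100% × 30% = 5.1%.
Total: 66% + 5.1% = 71.1%.
Rounded: 71.10%.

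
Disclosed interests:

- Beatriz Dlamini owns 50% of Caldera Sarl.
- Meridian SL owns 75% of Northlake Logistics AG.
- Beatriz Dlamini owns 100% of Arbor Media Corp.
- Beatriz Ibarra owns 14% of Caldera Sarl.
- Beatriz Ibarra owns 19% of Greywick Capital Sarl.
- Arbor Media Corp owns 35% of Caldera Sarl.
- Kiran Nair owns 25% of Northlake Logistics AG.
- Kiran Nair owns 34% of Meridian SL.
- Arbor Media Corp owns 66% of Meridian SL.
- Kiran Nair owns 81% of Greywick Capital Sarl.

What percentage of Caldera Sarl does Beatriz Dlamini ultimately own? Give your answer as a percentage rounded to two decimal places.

85.00%

Beatriz Dlamini reaches Caldera along 2 paths.
Via Arbor: 100% × 35% = 35%.
Direct stake: 50% = 50%.
Total: 35% + 50% = 85%.
Rounded: 85.00%.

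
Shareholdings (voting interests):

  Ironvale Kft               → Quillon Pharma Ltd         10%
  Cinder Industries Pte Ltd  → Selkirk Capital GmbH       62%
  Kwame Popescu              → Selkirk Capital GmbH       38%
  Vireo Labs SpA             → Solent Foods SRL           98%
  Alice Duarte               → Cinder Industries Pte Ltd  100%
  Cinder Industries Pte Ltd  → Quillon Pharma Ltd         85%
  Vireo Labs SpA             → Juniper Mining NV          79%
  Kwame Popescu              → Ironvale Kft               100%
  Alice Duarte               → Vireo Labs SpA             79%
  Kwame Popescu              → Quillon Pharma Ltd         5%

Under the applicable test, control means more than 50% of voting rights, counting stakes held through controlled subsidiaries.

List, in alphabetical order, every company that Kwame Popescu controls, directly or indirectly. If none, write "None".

Ironvale Kft

Kwame holds 100% of Ironvale, so Kwame controls Ironvale.
No other company's threshold is met.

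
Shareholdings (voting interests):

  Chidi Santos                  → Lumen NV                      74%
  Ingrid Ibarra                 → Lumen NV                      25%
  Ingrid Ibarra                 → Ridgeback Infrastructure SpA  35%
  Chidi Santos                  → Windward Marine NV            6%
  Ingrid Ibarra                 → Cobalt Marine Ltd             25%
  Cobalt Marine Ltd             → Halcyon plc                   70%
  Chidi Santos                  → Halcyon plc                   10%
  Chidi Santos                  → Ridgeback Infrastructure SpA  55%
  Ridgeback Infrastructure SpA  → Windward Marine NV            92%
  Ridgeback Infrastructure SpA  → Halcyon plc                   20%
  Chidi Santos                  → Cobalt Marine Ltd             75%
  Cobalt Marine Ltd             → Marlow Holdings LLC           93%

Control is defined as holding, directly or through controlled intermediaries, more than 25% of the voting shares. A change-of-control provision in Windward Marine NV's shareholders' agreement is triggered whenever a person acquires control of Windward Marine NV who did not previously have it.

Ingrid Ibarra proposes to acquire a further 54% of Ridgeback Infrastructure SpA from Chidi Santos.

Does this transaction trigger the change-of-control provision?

The purchase adds only to Ingrid's holdings (Chidi's stake shrinks), so Ingrid is the only person who could newly come to control Windward.
Ingrid holds 35% of Ridgeback, so Ingrid controls Ridgeback.
Ridgeback holds 92% of Windward, so Ingrid controls Windward.
So Ingrid already controls Windward before the transaction.
After the purchase, Ingrid's direct stake in Ridgeback rises to 35% + 54% = 89%, and Chidi's stake falls to 1%.
Ingrid controlled Windward already, so this is not a new person acquiring control; every other person's position is unchanged or reduced.
No new person acquires control, so the clause is not triggered.

No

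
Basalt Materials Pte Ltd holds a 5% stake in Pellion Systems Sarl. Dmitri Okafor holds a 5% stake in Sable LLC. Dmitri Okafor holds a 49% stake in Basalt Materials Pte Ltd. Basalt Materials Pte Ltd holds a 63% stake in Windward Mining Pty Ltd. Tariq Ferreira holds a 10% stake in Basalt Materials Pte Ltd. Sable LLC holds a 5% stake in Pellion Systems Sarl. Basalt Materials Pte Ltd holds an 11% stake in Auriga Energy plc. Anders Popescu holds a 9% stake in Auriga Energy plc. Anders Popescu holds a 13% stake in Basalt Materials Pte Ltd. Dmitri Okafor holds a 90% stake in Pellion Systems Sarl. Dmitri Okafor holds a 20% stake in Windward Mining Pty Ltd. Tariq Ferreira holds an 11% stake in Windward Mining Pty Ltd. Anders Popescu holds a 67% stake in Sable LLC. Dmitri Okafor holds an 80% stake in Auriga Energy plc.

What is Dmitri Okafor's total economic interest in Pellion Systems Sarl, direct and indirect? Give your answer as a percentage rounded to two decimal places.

Dmitri reaches Pellion along 3 paths.
Direct stake: 90% = 90%.
Via Sable: 5% × 5% = 0.25%.
Via Basalt: 49% × 5% = 2.45%.
Total: 90% + 0.25% + 2.45% = 92.7%.
Rounded: 92.70%.

92.70%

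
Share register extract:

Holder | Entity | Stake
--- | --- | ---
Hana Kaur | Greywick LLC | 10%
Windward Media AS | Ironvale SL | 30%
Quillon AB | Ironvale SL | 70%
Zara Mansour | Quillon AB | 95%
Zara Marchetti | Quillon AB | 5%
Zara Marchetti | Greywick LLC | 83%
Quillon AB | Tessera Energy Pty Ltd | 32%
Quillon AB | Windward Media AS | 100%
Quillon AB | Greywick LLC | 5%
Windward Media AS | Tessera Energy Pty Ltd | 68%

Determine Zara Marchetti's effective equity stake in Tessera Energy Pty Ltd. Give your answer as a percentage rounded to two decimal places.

Zara Marchetti reaches Tessera along 2 paths.
Via Quillon: 5% × 32% = 1.6%.
Via Quillon → Windward: 5% × 100% × 68% = 3.4%.
Total: 1.6% + 3.4% = 5%.
Rounded: 5.00%.

5.00%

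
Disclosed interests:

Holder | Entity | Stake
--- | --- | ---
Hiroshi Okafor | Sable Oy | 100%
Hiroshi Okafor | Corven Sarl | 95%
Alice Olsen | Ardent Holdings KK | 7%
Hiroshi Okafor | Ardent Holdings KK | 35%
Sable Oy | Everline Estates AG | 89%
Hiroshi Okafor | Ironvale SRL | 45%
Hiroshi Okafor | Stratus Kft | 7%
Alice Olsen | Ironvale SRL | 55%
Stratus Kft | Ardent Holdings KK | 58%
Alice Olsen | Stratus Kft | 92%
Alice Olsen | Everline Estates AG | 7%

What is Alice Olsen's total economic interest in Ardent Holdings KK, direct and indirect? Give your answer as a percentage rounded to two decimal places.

60.36%

Alice reaches Ardent along 2 paths.
Via Stratus: 92% × 58% = 53.36%.
Direct stake: 7% = 7%.
Total: 53.36% + 7% = 60.36%.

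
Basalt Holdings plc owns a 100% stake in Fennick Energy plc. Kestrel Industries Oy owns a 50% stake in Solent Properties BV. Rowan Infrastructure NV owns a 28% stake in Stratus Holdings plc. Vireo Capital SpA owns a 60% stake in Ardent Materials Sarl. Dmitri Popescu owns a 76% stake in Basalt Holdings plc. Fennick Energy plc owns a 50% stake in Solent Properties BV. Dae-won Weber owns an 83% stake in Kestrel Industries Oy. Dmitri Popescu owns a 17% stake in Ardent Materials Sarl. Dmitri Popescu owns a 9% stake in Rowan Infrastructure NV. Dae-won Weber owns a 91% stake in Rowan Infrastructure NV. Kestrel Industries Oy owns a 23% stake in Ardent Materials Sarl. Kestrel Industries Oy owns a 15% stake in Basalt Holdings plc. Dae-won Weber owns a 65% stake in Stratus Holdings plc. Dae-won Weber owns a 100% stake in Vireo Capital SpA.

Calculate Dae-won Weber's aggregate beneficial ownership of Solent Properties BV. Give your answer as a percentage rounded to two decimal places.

47.73%

Dae-won reaches Solent along 2 paths.
Via Kestrel: 83% × 50% = 41.5%.
Via Kestrel → Basalt → Fennick: 83% × 15% × 100% × 50% = 6.225%.
Total: 41.5% + 6.225% = 47.725%.
Rounded: 47.73%.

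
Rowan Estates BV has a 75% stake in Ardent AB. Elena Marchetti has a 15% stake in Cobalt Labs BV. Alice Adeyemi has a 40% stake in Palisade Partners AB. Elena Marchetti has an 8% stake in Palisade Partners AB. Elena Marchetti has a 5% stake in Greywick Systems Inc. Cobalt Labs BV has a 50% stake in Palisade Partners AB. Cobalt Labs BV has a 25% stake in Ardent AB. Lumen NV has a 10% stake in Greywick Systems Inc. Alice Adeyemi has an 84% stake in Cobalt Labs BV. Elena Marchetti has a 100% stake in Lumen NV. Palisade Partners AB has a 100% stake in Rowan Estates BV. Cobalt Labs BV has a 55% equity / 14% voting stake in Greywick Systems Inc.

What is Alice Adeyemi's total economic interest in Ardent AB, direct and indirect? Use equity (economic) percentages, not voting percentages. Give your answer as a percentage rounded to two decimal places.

Alice reaches Ardent along 3 paths.
Via Palisade → Rowan: 40% × 100% × 75% = 30%.
Via Cobalt → Palisade → Rowan: 84% × 50% × 100% × 75% = 31.5%.
Via Cobalt: 84% × 25% = 21%.
Total: 30% + 31.5% + 21% = 82.5%.
Rounded: 82.50%.

82.50%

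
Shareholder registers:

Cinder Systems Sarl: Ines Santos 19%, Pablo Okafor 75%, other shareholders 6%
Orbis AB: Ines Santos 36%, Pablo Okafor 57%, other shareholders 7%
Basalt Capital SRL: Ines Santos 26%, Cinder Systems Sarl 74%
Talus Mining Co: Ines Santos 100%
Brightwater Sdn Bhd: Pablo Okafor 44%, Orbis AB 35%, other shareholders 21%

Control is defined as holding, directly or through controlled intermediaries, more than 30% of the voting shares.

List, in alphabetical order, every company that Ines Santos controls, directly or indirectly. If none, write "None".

Ines holds 36% of Orbis, so Ines controls Orbis.
Ines holds 100% of Talus, so Ines controls Talus.
Orbis holds 35% of Brightwater, so Ines controls Brightwater.
No other company's threshold is met.

Brightwater Sdn Bhd, Orbis AB, Talus Mining Co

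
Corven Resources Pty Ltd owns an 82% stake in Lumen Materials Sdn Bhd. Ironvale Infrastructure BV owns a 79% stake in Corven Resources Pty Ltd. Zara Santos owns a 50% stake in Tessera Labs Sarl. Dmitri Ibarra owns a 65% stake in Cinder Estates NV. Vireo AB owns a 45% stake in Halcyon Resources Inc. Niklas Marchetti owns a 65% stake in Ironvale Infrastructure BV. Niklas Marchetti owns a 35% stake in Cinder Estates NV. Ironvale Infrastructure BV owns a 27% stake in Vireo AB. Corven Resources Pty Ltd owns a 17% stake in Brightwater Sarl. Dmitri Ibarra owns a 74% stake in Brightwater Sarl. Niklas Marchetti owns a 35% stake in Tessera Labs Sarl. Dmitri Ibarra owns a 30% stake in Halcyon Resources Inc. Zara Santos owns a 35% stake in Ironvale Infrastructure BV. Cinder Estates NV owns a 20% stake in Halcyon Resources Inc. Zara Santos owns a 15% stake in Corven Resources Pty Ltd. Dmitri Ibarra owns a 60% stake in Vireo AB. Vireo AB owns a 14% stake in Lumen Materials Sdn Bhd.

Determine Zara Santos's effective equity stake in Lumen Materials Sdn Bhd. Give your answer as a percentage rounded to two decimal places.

Zara reaches Lumen along 3 paths.
Via Ironvale → Corven: 35% × 79% × 82% = 22.673%.
Via Corven: 15% × 82% = 12.3%.
Via Ironvale → Vireo: 35% × 27% × 14% = 1.323%.
Total: 22.673% + 12.3% + 1.323% = 36.296%.
Rounded: 36.30%.

36.30%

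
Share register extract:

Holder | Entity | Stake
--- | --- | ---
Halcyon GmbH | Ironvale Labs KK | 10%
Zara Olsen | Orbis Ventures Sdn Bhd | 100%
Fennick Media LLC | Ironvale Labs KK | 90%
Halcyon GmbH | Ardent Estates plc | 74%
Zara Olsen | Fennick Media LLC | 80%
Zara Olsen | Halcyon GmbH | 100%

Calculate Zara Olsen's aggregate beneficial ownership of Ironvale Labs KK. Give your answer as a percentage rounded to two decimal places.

82.00%

Zara reaches Ironvale along 2 paths.
Via Fennick: 80% × 90% = 72%.
Via Halcyon: 100% × 10% = 10%.
Total: 72% + 10% = 82%.
Rounded: 82.00%.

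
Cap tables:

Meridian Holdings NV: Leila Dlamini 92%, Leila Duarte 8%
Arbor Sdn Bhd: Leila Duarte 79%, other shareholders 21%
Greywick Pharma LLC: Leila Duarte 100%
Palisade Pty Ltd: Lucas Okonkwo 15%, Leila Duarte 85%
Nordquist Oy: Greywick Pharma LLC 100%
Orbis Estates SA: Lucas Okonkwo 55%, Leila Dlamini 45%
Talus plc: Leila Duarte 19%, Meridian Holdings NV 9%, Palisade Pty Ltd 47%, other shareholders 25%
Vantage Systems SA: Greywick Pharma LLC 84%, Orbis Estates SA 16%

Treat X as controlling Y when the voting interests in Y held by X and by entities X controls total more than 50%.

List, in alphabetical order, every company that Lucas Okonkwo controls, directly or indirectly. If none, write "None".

Orbis Estates SA

Lucas holds 55% of Orbis, so Lucas controls Orbis.
No other company's threshold is met.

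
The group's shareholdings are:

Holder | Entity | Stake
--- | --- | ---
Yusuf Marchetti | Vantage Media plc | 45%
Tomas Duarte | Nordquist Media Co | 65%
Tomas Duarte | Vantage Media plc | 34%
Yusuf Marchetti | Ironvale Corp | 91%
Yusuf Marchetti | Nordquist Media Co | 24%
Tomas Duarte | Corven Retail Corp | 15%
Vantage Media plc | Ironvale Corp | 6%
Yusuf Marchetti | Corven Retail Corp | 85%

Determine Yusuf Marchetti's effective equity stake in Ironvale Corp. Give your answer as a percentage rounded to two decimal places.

Yusuf reaches Ironvale along 2 paths.
Direct stake: 91% = 91%.
Via Vantage: 45% × 6% = 2.7%.
Total: 91% + 2.7% = 93.7%.
Rounded: 93.70%.

93.70%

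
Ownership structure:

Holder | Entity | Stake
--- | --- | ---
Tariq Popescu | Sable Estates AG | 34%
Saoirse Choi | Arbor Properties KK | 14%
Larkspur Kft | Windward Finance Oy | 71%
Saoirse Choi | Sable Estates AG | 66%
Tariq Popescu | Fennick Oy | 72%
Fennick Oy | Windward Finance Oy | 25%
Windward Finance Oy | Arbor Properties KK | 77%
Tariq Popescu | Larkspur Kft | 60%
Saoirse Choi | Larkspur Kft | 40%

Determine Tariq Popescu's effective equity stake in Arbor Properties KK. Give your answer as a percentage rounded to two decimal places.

Tariq reaches Arbor along 2 paths.
Via Larkspur → Windward: 60% × 71% × 77% = 32.802%.
Via Fennick → Windward: 72% × 25% × 77% = 13.86%.
Total: 32.802% + 13.86% = 46.662%.
Rounded: 46.66%.

46.66%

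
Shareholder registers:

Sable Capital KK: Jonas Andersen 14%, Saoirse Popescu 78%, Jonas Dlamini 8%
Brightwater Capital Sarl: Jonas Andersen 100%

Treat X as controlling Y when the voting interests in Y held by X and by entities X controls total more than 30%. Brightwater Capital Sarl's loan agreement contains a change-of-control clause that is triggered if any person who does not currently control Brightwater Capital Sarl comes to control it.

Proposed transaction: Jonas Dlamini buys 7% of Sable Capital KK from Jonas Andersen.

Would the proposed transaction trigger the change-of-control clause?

The purchase adds only to Jonas Dlamini's holdings (Jonas Andersen's stake shrinks), so Jonas Dlamini is the only person who could newly come to control Brightwater.
Jonas Dlamini's largest direct stake is 8% in Sable, which does not meet the threshold, so Jonas Dlamini controls no company.
Neither Jonas Dlamini nor any entity Jonas Dlamini controls holds any voting interest in Brightwater.
So before the transaction, Jonas Dlamini does not control Brightwater.
After the purchase, Jonas Dlamini's direct stake in Sable rises to 8% + 7% = 15%, and Jonas Andersen's stake falls to 7%.
Jonas Dlamini's side now holds 15% of Sable, not > 30%, so Jonas Dlamini still does not control Sable.
After the transaction, neither Jonas Dlamini nor any entity Jonas Dlamini controls holds a voting interest in Brightwater, so Jonas Dlamini still does not control it.
No new person acquires control, so the clause is not triggered.

No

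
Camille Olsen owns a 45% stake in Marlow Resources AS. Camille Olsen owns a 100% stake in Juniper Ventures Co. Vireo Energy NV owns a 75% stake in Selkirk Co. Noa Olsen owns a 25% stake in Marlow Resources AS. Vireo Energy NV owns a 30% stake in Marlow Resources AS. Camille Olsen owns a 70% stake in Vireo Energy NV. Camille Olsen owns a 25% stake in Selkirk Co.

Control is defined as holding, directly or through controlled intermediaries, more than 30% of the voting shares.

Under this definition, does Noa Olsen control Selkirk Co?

No

Noa's largest direct stake is 25% in Marlow, which does not meet the threshold, so Noa controls no company.
Neither Noa nor any entity Noa controls holds any voting interest in Selkirk.
So Noa does not control Selkirk.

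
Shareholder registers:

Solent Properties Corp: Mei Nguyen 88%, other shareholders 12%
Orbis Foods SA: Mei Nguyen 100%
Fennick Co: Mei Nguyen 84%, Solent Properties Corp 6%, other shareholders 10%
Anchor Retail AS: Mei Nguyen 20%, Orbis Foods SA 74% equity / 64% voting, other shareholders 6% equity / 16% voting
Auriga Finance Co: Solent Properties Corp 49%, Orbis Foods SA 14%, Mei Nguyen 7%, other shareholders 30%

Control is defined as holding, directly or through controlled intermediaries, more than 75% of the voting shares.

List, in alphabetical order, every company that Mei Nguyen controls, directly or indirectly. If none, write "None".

Anchor Retail AS, Fennick Co, Orbis Foods SA, Solent Properties Corp

Mei holds 88% of Solent, so Mei controls Solent.
Mei holds 100% of Orbis, so Mei controls Orbis.
Mei and Solent together hold 84% + 6% = 90% of Fennick, so Mei controls Fennick.
Mei and Orbis together hold 20% + 64% = 84% of Anchor, so Mei controls Anchor.
No other company's threshold is met.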